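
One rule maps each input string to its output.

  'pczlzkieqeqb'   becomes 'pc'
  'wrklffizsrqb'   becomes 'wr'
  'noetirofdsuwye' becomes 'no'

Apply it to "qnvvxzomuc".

What's happening: keep only the first 2 characters.
For "qnvvxzomuc" the result is "qn".

qn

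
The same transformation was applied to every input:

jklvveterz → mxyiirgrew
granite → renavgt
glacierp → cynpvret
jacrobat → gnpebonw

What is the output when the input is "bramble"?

renzoyo

Looking at the pairs, the operation is to swap the first and last characters, then shift every letter 13 places forward in the alphabet (wrapping around) — i.e. ROT13.
Applying both steps to "bramble": "eramblb", then "renzoyo".
(Check on "jklvveterz": → "zklvveterj" → "mxyiirgrew" ✓)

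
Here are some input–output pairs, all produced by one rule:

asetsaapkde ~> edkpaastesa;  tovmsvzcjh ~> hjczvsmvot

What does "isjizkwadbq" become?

The pattern: reverse the string.
So "isjizkwadbq" becomes "qbdawkzijsi".

qbdawkzijsi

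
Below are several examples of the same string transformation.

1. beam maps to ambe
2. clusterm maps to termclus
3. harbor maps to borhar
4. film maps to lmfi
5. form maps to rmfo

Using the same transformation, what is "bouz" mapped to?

uzbo

Each output is the input with this applied: swap the front and back halves of the string.
"bouz" → "uzbo".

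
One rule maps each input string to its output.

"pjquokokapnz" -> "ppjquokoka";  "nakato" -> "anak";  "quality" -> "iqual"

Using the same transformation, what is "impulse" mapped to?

limpu

The transformation: delete the last 2 characters, then move the last character to the front.
Applying both steps to "impulse": "impul", then "limpu".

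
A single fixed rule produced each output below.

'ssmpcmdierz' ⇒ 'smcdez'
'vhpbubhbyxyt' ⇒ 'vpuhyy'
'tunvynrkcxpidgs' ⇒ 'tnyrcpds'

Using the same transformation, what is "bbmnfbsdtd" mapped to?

bmfst

What's happening: keep every other character starting from the first (positions 1st, 3rd, 5th, ...).
So "bbmnfbsdtd" becomes "bmfst".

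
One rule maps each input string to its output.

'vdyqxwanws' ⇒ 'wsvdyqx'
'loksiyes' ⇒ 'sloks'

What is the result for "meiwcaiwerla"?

rlameiwca

What's happening: swap the front and back halves of the string, then delete the first 3 characters.
On "meiwcaiwerla": the first step gives "iwerlameiwca", and the second then gives "rlameiwca".
(Check on "loksiyes": → "iyesloks" → "sloks" ✓)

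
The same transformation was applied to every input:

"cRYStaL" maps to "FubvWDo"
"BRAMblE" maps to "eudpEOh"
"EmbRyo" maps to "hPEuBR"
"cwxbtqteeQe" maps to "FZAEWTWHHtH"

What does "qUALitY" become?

TxdoLWb

Each output is the input with this applied: shift every letter 3 places forward in the alphabet (wrapping around), then flip the case of every letter.
Starting from "qUALitY": after the first operation, "tXDOlwB"; after the second, "TxdoLWb".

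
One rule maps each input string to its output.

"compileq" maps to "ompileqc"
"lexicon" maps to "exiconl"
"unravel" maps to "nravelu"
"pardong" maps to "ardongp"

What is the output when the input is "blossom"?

lossomb

What's happening: move the first character to the end.
So "blossom" becomes "lossomb".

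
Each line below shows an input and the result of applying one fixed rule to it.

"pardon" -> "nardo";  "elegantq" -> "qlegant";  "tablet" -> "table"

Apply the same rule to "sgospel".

Looking at the pairs, the operation is to delete the first character, then move the last character to the front.
Applying both steps to "sgospel": "gospel", then "lgospe".

lgospe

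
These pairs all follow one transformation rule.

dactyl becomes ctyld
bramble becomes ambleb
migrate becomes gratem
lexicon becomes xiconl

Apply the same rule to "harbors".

Looking at the pairs, the operation is to move the first 2 characters to the end (rotate left by 2), then delete the last character.
"harbors" → "rborsha" → "rborsh".

rborsh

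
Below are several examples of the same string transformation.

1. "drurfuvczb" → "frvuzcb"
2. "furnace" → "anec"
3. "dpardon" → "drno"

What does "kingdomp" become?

What's happening: delete the first 3 characters, then swap each adjacent pair of characters (1↔2, 3↔4, ...).
"kingdomp" → "gdomp" → "dgmop".

dgmop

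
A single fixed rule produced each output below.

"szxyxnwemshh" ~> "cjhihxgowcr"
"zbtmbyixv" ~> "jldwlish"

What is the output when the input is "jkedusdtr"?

tuonecnd

In each case the input is transformed by: shift every letter 10 places forward in the alphabet (wrapping around), then delete the last character.
So "jkedusdtr" becomes "tuonecnd".
(Check on "szxyxnwemshh": → "cjhihxgowcrr" → "cjhihxgowcr" ✓)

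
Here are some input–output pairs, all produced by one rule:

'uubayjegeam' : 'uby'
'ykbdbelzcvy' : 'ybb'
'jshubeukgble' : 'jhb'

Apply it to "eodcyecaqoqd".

edy

Looking at the pairs, the operation is to keep every other character starting from the first (positions 1st, 3rd, 5th, ...), then delete the last 3 characters.
Starting from "eodcyecaqoqd": after the first operation, "edycqq"; after the second, "edy".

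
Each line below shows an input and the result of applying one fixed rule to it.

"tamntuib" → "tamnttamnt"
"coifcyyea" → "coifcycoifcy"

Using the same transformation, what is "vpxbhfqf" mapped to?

vpxbhvpxbh

Rule — delete the last 3 characters, then write the whole string twice.
Applying both steps to "vpxbhfqf": "vpxbh", then "vpxbhvpxbh".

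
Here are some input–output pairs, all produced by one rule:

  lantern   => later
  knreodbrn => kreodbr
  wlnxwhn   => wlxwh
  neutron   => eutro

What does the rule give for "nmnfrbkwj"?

The transformation: remove every "n".
On "nmnfrbkwj" that produces "mfrbkwj".

mfrbkwj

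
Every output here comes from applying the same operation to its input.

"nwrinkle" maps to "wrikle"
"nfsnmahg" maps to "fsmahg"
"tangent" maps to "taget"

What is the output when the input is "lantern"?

later

Looking at the pairs, the operation is to remove every "n".
For "lantern" the result is "later".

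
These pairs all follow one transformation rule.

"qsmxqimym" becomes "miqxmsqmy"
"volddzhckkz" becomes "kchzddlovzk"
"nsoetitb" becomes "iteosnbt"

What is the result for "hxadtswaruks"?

Rule — reverse the string, then move the first 2 characters to the end (rotate left by 2).
Starting from "hxadtswaruks": after the first operation, "skurawstdaxh"; after the second, "urawstdaxhsk".

urawstdaxhsk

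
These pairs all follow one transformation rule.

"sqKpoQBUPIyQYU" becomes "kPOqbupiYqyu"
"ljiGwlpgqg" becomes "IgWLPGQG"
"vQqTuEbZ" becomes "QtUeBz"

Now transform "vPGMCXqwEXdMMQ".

What's happening: flip the case of every letter, then delete the first 2 characters.
Starting from "vPGMCXqwEXdMMQ": after the first operation, "VpgmcxQWexDmmq"; after the second, "gmcxQWexDmmq".
(Check on "sqKpoQBUPIyQYU": → "SQkPOqbupiYqyu" → "kPOqbupiYqyu" ✓)

gmcxQWexDmmq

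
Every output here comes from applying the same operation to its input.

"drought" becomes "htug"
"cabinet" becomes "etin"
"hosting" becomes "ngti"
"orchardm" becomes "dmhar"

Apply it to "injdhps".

The rule is to delete the first 3 characters, then move the last 2 characters to the front (rotate right by 2).
For "injdhps", step one produces "dhps"; step two turns that into "psdh".
(Check on "hosting": → "ting" → "ngti" ✓)

psdh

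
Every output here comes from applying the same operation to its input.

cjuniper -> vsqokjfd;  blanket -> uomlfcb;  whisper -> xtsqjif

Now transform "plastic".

utqmjdb

Rule — shift every letter 1 place forward in the alphabet (wrapping around), then sort the characters into reverse alphabetical order.
For "plastic", step one produces "qmbtujd"; step two turns that into "utqmjdb".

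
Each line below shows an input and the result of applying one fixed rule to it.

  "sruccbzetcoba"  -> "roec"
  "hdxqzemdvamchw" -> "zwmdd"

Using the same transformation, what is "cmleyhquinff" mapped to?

yumf

The rule is to keep one character in every 3, starting at position 2 (positions 2nd, 5th, 8th, ...), then sort the characters into reverse alphabetical order.
So "cmleyhquinff" becomes "yumf".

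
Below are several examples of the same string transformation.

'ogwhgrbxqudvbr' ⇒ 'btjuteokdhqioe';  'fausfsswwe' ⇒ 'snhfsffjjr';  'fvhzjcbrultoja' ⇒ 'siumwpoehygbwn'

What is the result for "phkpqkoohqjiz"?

cuxcdxbbudwvm

The transformation: shift every letter 13 places forward in the alphabet (wrapping around) — i.e. ROT13.
Applying that to "phkpqkoohqjiz" gives "cuxcdxbbudwvm".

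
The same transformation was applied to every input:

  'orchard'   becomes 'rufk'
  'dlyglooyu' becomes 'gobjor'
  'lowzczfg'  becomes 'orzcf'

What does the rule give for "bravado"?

eudy

Each output is the input with this applied: delete the last 3 characters, then shift every letter 3 places forward in the alphabet (wrapping around).
"bravado" → "brav" → "eudy".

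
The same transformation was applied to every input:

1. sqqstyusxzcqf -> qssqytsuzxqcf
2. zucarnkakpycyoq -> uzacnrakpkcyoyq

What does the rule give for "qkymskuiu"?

kqmyksiuu

The pattern: swap each adjacent pair of characters (1↔2, 3↔4, ...).
Applying that to "qkymskuiu" gives "kqmyksiuu".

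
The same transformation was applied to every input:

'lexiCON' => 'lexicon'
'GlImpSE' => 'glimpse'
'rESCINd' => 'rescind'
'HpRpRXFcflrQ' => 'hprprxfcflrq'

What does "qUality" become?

quality

The pattern: convert every letter to lowercase.
Applying that to "qUality" gives "quality".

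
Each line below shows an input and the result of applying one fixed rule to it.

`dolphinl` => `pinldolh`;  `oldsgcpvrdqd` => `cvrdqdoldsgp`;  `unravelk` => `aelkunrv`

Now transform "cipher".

The rule is to swap the front and back halves of the string, then swap the first and last characters.
"cipher" → "hercip" → "percih".
(Check on "dolphinl": → "hinldolp" → "pinldolh" ✓)

percih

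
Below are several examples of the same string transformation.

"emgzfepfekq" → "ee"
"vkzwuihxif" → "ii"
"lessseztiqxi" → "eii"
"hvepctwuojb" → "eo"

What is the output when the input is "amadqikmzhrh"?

The transformation: keep one character in every 3, starting at position 3 (positions 3rd, 6th, 9th, ...), then keep only the vowels.
Starting from "amadqikmzhrh": after the first operation, "aizh"; after the second, "ai".

ai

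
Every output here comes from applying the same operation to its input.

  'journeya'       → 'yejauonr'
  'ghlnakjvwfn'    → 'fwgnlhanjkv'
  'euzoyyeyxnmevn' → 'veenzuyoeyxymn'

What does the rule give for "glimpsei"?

esgiilpm

The pattern: move the last 3 characters to the front (rotate right by 3), then swap each adjacent pair of characters (1↔2, 3↔4, ...).
Applying both steps to "glimpsei": "seiglimp", then "esgiilpm".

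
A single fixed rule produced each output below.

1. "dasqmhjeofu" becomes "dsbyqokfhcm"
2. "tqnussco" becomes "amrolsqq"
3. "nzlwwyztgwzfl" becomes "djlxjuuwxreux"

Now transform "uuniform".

Rule — move the last 2 characters to the front (rotate right by 2), then shift every letter 2 places backward in the alphabet (wrapping around).
Working it through for "uuniform": intermediate "rmuunifo", final "pksslgdm".

pksslgdm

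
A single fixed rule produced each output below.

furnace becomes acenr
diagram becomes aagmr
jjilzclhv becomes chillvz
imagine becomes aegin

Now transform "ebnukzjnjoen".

ejjknnnouz

The pattern: delete the first 2 characters, then sort the characters into alphabetical order.
Starting from "ebnukzjnjoen": after the first operation, "nukzjnjoen"; after the second, "ejjknnnouz".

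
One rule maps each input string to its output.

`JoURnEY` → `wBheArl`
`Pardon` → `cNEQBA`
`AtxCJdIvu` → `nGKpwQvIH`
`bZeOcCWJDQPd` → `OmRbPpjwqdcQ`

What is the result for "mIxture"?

ZvKGHER

Looking at the pairs, the operation is to flip the case of every letter, then shift every letter 13 places forward in the alphabet (wrapping around) — i.e. ROT13.
"mIxture" → "MiXTURE" → "ZvKGHER".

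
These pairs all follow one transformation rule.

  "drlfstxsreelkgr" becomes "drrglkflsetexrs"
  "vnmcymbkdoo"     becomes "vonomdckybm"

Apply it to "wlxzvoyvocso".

Each output is the input with this applied: take characters alternately from the front and the back (1st, last, 2nd, 2nd-last, ...).
"wlxzvoyvocso" → "wolsxczovvoy".

wolsxczovvoy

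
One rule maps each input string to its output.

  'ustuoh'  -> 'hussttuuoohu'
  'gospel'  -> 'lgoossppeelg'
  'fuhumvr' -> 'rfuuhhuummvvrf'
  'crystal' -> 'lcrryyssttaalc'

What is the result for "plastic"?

cpllaassttiicp

The pattern: double every character, then swap the first and last characters.
On "plastic": the first step gives "ppllaassttiicc", and the second then gives "cpllaassttiicp".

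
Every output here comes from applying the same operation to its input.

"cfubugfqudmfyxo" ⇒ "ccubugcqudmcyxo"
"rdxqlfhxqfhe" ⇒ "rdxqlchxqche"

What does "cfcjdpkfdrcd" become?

In each case the input is transformed by: replace every "f" with "c".
For "cfcjdpkfdrcd" the result is "cccjdpkcdrcd".

cccjdpkcdrcd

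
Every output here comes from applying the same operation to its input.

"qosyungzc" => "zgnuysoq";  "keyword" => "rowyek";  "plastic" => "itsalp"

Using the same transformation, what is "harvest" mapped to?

The pattern: reverse the string, then delete the first character.
On "harvest": the first step gives "tsevrah", and the second then gives "sevrah".

sevrah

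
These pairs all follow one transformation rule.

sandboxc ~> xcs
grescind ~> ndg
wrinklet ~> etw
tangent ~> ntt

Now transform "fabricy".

cyf

Looking at the pairs, the operation is to move the last 2 characters to the front (rotate right by 2), then keep only the first 3 characters.
For "fabricy", step one produces "cyfabri"; step two turns that into "cyf".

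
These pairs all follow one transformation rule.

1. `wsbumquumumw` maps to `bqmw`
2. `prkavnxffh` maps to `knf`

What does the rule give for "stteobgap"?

The pattern: keep one character in every 3, starting at position 3 (positions 3rd, 6th, 9th, ...).
"stteobgap" → "tbp".

tbp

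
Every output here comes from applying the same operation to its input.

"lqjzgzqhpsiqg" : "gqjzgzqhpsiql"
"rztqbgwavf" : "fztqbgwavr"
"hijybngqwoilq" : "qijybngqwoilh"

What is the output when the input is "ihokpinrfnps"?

shokpinrfnpi

What's happening: swap the first and last characters.
Doing the same to "ihokpinrfnps": "shokpinrfnpi".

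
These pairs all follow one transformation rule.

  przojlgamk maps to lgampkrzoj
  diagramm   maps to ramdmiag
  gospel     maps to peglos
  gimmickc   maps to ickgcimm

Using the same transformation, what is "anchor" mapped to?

Rule — swap the first and last characters, then swap the front and back halves of the string.
On "anchor": the first step gives "rnchoa", and the second then gives "hoarnc".

hoarnc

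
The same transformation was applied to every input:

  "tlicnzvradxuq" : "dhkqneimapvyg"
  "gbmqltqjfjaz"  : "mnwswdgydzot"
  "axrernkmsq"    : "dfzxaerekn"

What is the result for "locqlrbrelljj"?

The transformation: reverse the string, then shift every letter 13 places forward in the alphabet (wrapping around) — i.e. ROT13.
Applying both steps to "locqlrbrelljj": "jjllerbrlqcol", then "wwyyreoeydpby".

wwyyreoeydpby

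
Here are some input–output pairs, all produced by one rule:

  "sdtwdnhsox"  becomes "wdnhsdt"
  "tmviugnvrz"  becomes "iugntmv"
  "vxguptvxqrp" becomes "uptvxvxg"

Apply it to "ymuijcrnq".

ijcymu

The rule is to delete the last 3 characters, then move the first 3 characters to the end (rotate left by 3).
On "ymuijcrnq": the first step gives "ymuijc", and the second then gives "ijcymu".
(Check on "vxguptvxqrp": → "vxguptvx" → "uptvxvxg" ✓)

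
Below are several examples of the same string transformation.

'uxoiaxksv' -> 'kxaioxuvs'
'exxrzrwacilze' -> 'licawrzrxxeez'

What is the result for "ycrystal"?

tsyrcyla

Looking at the pairs, the operation is to move the last 2 characters to the front (rotate right by 2), then reverse the string.
Working it through for "ycrystal": intermediate "alycryst", final "tsyrcyla".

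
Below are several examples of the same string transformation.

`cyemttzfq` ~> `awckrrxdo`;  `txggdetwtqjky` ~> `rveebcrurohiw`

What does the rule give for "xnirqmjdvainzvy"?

Each output is the input with this applied: shift every letter 2 places backward in the alphabet (wrapping around).
Applying that to "xnirqmjdvainzvy" gives "vlgpokhbtyglxtw".

vlgpokhbtyglxtw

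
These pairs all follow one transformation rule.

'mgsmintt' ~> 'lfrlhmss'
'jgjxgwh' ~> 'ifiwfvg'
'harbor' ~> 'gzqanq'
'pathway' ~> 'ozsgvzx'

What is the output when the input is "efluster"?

dektrsdq

In each case the input is transformed by: shift every letter 1 place backward in the alphabet (wrapping around).
Applying that to "efluster" gives "dektrsdq".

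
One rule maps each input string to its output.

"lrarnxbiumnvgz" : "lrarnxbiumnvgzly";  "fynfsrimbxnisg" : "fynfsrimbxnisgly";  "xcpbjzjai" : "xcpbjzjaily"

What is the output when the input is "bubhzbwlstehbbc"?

The pattern: append "ly".
Doing the same to "bubhzbwlstehbbc": "bubhzbwlstehbbcly".

bubhzbwlstehbbcly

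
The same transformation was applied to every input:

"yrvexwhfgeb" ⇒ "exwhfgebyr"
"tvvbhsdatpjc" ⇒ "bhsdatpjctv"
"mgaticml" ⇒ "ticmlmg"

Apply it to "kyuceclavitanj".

ceclavitanjky

The rule is to move the first 2 characters to the end (rotate left by 2), then delete the first character.
Starting from "kyuceclavitanj": after the first operation, "uceclavitanjky"; after the second, "ceclavitanjky".
(Check on "yrvexwhfgeb": → "vexwhfgebyr" → "exwhfgebyr" ✓)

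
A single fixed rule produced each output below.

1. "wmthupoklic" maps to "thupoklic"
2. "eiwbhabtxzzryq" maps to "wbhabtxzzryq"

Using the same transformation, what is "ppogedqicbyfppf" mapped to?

The transformation: delete the first 2 characters.
Doing the same to "ppogedqicbyfppf": "ogedqicbyfppf".

ogedqicbyfppf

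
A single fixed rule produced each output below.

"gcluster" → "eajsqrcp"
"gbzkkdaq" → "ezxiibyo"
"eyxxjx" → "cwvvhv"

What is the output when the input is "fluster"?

djsqrcp

What's happening: shift every letter 2 places backward in the alphabet (wrapping around).
Applying that to "fluster" gives "djsqrcp".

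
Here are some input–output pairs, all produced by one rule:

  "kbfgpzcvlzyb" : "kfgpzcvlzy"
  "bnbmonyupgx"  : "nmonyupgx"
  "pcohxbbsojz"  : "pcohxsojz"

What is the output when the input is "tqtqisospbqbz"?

tqtqisospqz

Each output is the input with this applied: remove every "b".
"tqtqisospbqbz" → "tqtqisospqz".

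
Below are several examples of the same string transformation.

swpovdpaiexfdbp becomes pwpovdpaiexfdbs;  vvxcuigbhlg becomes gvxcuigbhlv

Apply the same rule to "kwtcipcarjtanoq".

The transformation: swap the first and last characters.
So "kwtcipcarjtanoq" becomes "qwtcipcarjtanok".

qwtcipcarjtanok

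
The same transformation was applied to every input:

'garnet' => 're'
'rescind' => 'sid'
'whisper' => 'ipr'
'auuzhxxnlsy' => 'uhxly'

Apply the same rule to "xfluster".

Rule — keep every other character starting from the first (positions 1st, 3rd, 5th, ...), then delete the first character.
Starting from "xfluster": after the first operation, "xlse"; after the second, "lse".

lse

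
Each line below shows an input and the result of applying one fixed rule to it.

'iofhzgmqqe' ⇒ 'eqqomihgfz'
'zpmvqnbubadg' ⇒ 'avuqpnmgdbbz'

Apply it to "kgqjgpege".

The rule is to sort the characters into reverse alphabetical order, then swap the first and last characters.
Working it through for "kgqjgpege": intermediate "qpkjgggee", final "epkjgggeq".

epkjgggeq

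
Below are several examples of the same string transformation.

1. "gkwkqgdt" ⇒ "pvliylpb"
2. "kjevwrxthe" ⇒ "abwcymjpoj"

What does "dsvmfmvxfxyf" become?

What's happening: move the first 3 characters to the end (rotate left by 3), then shift every letter 5 places forward in the alphabet (wrapping around).
Doing the same to "dsvmfmvxfxyf": "rkrackcdkixa".

rkrackcdkixa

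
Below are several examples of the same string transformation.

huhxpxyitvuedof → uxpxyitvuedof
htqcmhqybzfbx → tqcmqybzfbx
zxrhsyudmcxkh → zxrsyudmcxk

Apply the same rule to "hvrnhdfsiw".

The rule is to remove every "h".
Doing the same to "hvrnhdfsiw": "vrndfsiw".

vrndfsiw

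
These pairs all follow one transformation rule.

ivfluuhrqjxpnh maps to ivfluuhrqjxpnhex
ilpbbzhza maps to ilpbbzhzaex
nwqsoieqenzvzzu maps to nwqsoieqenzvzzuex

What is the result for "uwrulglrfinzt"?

Each output is the input with this applied: append "ex".
For "uwrulglrfinzt" the result is "uwrulglrfinztex".

uwrulglrfinztex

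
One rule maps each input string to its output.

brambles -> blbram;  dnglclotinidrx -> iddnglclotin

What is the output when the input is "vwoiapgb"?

apvwoi

What's happening: delete the last 2 characters, then move the last 2 characters to the front (rotate right by 2).
Working it through for "vwoiapgb": intermediate "vwoiap", final "apvwoi".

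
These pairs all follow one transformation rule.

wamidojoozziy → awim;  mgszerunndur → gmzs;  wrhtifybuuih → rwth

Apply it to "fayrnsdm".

afry

In each case the input is transformed by: swap each adjacent pair of characters (1↔2, 3↔4, ...), then keep only the first 4 characters.
Applying both steps to "fayrnsdm": "afrysnmd", then "afry".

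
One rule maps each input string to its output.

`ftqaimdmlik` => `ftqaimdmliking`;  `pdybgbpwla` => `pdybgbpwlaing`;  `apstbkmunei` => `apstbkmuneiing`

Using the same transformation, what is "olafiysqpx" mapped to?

In each case the input is transformed by: append "ing".
For "olafiysqpx" the result is "olafiysqpxing".

olafiysqpxing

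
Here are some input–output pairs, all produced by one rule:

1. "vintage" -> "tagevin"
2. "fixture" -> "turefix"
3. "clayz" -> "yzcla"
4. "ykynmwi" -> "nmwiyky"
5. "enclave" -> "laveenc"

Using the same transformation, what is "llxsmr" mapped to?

smrllx

The pattern: move the first 3 characters to the end (rotate left by 3).
So "llxsmr" becomes "smrllx".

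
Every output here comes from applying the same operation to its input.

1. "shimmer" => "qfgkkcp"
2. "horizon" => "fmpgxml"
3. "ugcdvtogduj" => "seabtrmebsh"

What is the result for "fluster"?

Each output is the input with this applied: shift every letter 2 places backward in the alphabet (wrapping around).
"fluster" → "djsqrcp".

djsqrcp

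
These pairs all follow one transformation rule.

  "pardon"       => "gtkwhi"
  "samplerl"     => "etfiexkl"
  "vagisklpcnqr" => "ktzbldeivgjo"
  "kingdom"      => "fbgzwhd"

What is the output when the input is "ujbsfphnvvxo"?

hculyiagooqn

The rule is to shift every letter 7 places backward in the alphabet (wrapping around), then swap the first and last characters.
Working it through for "ujbsfphnvvxo": intermediate "nculyiagooqh", final "hculyiagooqn".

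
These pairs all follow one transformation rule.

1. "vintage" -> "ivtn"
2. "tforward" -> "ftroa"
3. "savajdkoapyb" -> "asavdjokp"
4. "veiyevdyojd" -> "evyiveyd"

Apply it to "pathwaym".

The pattern: swap each adjacent pair of characters (1↔2, 3↔4, ...), then delete the last 3 characters.
For "pathwaym", step one produces "aphtawmy"; step two turns that into "aphta".

aphta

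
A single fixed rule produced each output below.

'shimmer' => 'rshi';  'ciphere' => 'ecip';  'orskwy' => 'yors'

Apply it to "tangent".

ttan

In each case the input is transformed by: move the first 3 characters to the end (rotate left by 3), then keep only the last 4 characters.
Applying both steps to "tangent": "genttan", then "ttan".
(Check on "shimmer": → "mmershi" → "rshi" ✓)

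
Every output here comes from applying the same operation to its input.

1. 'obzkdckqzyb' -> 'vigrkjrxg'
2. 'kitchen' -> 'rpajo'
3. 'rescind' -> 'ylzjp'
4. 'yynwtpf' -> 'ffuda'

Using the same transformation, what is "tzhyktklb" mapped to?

agofrar

The transformation: shift every letter 7 places forward in the alphabet (wrapping around), then delete the last 2 characters.
Working it through for "tzhyktklb": intermediate "agofrarsi", final "agofrar".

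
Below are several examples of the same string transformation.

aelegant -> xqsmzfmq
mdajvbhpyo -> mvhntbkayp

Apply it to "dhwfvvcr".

The transformation: shift every letter 12 places forward in the alphabet (wrapping around), then move the first 2 characters to the end (rotate left by 2).
Starting from "dhwfvvcr": after the first operation, "ptirhhod"; after the second, "irhhodpt".

irhhodpt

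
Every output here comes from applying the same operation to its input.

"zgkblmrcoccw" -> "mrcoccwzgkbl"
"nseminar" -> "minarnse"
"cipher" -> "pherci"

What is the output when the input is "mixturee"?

The transformation: swap the front and back halves of the string, then move the last character to the front.
On "mixturee": the first step gives "ureemixt", and the second then gives "tureemix".
(Check on "cipher": → "hercip" → "pherci" ✓)

tureemix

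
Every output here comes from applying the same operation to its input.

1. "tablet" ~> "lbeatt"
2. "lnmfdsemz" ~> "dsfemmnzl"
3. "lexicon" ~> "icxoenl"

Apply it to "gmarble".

Each output is the input with this applied: take characters alternately from the front and the back (1st, last, 2nd, 2nd-last, ...), then reverse the string.
For "gmarble", step one produces "gemlabr"; step two turns that into "rbalmeg".
(Check on "lexicon": → "lneoxci" → "icxoenl" ✓)

rbalmeg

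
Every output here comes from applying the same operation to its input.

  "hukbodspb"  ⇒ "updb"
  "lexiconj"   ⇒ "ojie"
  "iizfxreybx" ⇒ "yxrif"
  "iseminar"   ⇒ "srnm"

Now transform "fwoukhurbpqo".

Looking at the pairs, the operation is to keep every other character starting from the second (positions 2nd, 4th, 6th, ...), then sort the characters into reverse alphabetical order.
Working it through for "fwoukhurbpqo": intermediate "wuhrpo", final "wurpoh".

wurpoh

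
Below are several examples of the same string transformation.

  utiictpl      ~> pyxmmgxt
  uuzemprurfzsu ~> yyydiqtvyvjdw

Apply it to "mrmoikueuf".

jqvqsmoyiy

Rule — shift every letter 4 places forward in the alphabet (wrapping around), then move the last character to the front.
On "mrmoikueuf": the first step gives "qvqsmoyiyj", and the second then gives "jqvqsmoyiy".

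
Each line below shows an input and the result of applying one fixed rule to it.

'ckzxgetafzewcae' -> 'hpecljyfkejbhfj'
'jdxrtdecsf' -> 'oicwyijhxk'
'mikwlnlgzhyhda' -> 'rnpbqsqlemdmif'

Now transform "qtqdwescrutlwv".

vyvibjxhwzyqba

The rule is to shift every letter 5 places forward in the alphabet (wrapping around).
On "qtqdwescrutlwv" that produces "vyvibjxhwzyqba".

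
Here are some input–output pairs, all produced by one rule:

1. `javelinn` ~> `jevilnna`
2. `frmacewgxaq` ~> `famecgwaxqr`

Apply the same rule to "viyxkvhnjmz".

The rule is to swap each adjacent pair of characters (1↔2, 3↔4, ...), then move the first character to the end.
"viyxkvhnjmz" → "ivxyvknhmjz" → "vxyvknhmjzi".

vxyvknhmjzi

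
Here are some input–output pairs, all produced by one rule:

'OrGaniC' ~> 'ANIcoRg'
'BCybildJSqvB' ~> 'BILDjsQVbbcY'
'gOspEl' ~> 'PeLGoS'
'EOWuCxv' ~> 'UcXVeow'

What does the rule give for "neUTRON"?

The rule is to flip the case of every letter, then move the first 3 characters to the end (rotate left by 3).
For "neUTRON", step one produces "NEutron"; step two turns that into "tronNEu".

tronNEu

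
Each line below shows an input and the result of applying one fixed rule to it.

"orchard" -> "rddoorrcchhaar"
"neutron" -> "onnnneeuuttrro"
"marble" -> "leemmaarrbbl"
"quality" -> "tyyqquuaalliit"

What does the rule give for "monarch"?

Rule — double every character, then move the last 3 characters to the front (rotate right by 3).
Applying both steps to "monarch": "mmoonnaarrcchh", then "chhmmoonnaarrc".

chhmmoonnaarrc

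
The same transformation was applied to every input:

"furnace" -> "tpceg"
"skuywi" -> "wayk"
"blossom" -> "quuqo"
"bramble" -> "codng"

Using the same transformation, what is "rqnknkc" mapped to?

The rule is to shift every letter 2 places forward in the alphabet (wrapping around), then delete the first 2 characters.
Starting from "rqnknkc": after the first operation, "tspmpme"; after the second, "pmpme".

pmpme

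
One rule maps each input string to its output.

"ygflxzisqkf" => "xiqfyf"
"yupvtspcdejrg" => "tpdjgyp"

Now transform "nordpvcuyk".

The pattern: keep every other character starting from the first (positions 1st, 3rd, 5th, ...), then move the first 2 characters to the end (rotate left by 2).
Starting from "nordpvcuyk": after the first operation, "nrpcy"; after the second, "pcynr".

pcynr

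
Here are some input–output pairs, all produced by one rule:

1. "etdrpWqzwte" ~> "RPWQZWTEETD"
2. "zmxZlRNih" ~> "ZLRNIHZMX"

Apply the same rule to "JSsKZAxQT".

What's happening: move the first 3 characters to the end (rotate left by 3), then convert every letter to uppercase.
Working it through for "JSsKZAxQT": intermediate "KZAxQTJSs", final "KZAXQTJSS".

KZAXQTJSS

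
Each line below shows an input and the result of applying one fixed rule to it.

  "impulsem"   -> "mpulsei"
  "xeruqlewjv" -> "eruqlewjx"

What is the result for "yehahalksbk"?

ehahalksby

What's happening: delete the last character, then move the first character to the end.
Applying both steps to "yehahalksbk": "yehahalksb", then "ehahalksby".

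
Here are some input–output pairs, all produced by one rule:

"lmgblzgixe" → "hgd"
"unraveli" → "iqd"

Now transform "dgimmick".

bhf

What's happening: shift every letter 5 places backward in the alphabet (wrapping around), then keep one character in every 3, starting at position 2 (positions 2nd, 5th, 8th, ...).
Starting from "dgimmick": after the first operation, "ybdhhdxf"; after the second, "bhf".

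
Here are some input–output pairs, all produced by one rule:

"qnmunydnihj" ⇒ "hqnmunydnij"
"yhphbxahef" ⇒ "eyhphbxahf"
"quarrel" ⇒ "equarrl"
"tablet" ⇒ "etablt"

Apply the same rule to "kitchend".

The pattern: move the last character to the front, then swap the first and last characters.
Working it through for "kitchend": intermediate "dkitchen", final "nkitched".

nkitched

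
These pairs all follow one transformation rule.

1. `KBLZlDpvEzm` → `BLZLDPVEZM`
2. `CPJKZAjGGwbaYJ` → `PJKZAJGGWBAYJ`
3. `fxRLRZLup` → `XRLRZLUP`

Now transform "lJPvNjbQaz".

Rule — delete the first character, then convert every letter to uppercase.
On "lJPvNjbQaz": the first step gives "JPvNjbQaz", and the second then gives "JPVNJBQAZ".

JPVNJBQAZ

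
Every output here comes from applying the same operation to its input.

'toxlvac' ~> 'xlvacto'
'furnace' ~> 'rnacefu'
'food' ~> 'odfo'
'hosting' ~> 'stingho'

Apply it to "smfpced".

fpcedsm

The rule is to move the first 2 characters to the end (rotate left by 2).
Applying that to "smfpced" gives "fpcedsm".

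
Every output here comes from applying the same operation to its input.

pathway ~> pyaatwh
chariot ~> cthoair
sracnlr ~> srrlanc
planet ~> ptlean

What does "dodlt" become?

dtold

The transformation: take characters alternately from the front and the back (1st, last, 2nd, 2nd-last, ...).
Applying that to "dodlt" gives "dtold".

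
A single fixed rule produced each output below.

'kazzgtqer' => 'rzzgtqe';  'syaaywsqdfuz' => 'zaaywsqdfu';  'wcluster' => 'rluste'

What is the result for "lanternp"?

pntern

What's happening: delete the first 2 characters, then move the last character to the front.
Starting from "lanternp": after the first operation, "nternp"; after the second, "pntern".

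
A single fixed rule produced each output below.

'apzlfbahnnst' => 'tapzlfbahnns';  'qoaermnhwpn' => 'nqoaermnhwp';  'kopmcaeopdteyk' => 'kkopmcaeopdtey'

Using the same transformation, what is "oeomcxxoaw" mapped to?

woeomcxxoa

Looking at the pairs, the operation is to move the last character to the front.
So "oeomcxxoaw" becomes "woeomcxxoa".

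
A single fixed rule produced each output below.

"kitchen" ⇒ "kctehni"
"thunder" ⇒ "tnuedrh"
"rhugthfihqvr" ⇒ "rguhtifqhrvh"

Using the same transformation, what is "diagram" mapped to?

The rule is to swap each adjacent pair of characters (1↔2, 3↔4, ...), then move the first character to the end.
"diagram" → "dgaarmi".
(Check on "kitchen": → "ikctehn" → "kctehni" ✓)

dgaarmi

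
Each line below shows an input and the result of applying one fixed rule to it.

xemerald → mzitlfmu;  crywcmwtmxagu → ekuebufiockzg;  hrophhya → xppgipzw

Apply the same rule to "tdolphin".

What's happening: shift every letter 8 places forward in the alphabet (wrapping around), then move the first 3 characters to the end (rotate left by 3).
Doing the same to "tdolphin": "txpqvblw".

txpqvblw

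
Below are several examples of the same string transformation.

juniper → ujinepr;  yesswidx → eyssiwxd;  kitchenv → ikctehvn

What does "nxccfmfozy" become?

xnccmfofyz

The rule is to swap each adjacent pair of characters (1↔2, 3↔4, ...).
For "nxccfmfozy" the result is "xnccmfofyz".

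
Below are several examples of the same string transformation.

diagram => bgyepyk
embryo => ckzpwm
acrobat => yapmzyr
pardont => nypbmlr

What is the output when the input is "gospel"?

The rule is to shift every letter 2 places backward in the alphabet (wrapping around).
For "gospel" the result is "emqncj".

emqncj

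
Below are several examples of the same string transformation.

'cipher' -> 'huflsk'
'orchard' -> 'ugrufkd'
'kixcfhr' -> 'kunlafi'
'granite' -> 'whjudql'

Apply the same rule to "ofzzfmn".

pqricci

Rule — shift every letter 3 places forward in the alphabet (wrapping around), then move the last 2 characters to the front (rotate right by 2).
Working it through for "ofzzfmn": intermediate "riccipq", final "pqricci".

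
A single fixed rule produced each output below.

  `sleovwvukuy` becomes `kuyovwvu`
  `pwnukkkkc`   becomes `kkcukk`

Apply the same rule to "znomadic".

The pattern: delete the first 3 characters, then move the last 3 characters to the front (rotate right by 3).
Applying both steps to "znomadic": "madic", then "dicma".

dicma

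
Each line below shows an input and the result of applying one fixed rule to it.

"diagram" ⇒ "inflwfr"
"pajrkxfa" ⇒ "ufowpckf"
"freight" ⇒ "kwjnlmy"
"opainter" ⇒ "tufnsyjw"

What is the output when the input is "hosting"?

Each output is the input with this applied: shift every letter 5 places forward in the alphabet (wrapping around).
For "hosting" the result is "mtxynsl".

mtxynsl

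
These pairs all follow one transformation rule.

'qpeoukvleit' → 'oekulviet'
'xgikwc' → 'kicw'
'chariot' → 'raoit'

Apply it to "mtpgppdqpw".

gpppqdwp

The rule is to delete the first 2 characters, then swap each adjacent pair of characters (1↔2, 3↔4, ...).
For "mtpgppdqpw", step one produces "pgppdqpw"; step two turns that into "gpppqdwp".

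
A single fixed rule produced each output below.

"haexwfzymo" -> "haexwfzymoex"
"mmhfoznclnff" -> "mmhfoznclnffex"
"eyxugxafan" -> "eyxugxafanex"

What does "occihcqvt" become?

What's happening: append "ex".
For "occihcqvt" the result is "occihcqvtex".

occihcqvtex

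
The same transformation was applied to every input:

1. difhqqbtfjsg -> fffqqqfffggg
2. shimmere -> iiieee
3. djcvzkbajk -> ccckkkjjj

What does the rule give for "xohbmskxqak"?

The rule is to keep one character in every 3, starting at position 3 (positions 3rd, 6th, 9th, ...), then repeat every character 3 times.
On "xohbmskxqak": the first step gives "hsq", and the second then gives "hhhsssqqq".

hhhsssqqq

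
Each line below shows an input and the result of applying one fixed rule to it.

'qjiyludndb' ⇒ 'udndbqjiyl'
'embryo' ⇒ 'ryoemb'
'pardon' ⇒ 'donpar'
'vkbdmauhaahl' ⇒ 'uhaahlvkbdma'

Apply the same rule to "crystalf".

talfcrys

In each case the input is transformed by: swap the front and back halves of the string.
On "crystalf" that produces "talfcrys".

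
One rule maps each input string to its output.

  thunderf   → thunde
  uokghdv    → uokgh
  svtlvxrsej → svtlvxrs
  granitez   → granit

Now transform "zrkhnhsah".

zrkhnhs

The transformation: delete the last 2 characters.
For "zrkhnhsah" the result is "zrkhnhs".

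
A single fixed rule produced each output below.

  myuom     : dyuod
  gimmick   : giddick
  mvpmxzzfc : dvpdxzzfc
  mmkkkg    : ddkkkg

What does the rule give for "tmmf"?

In each case the input is transformed by: replace every "m" with "d".
"tmmf" → "tddf".

tddf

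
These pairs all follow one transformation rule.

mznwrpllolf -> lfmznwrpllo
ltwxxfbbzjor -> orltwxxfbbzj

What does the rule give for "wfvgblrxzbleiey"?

eywfvgblrxzblei

Looking at the pairs, the operation is to move the last 2 characters to the front (rotate right by 2).
On "wfvgblrxzbleiey" that produces "eywfvgblrxzblei".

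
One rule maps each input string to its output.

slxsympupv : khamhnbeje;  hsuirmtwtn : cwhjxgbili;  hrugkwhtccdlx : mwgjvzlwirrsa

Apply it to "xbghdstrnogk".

zmqvwshigcdv

What's happening: shift every letter 11 places backward in the alphabet (wrapping around), then move the last character to the front.
Starting from "xbghdstrnogk": after the first operation, "mqvwshigcdvz"; after the second, "zmqvwshigcdv".
(Check on "hrugkwhtccdlx": → "wgjvzlwirrsam" → "mwgjvzlwirrsa" ✓)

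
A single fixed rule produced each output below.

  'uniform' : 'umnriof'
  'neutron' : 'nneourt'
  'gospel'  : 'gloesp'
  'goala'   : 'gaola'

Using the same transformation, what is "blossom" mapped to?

bmlooss

The pattern: take characters alternately from the front and the back (1st, last, 2nd, 2nd-last, ...).
"blossom" → "bmlooss".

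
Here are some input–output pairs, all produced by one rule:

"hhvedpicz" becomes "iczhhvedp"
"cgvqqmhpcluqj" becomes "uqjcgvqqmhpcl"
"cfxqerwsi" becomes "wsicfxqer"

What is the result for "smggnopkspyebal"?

balsmggnopkspye

Rule — move the last 3 characters to the front (rotate right by 3).
Doing the same to "smggnopkspyebal": "balsmggnopkspye".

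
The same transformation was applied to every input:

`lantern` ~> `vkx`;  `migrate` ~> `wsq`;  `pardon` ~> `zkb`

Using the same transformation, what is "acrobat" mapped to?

kmb

Looking at the pairs, the operation is to shift every letter 10 places forward in the alphabet (wrapping around), then keep only the first 3 characters.
Working it through for "acrobat": intermediate "kmbylkd", final "kmb".
(Check on "pardon": → "zkbnyx" → "zkb" ✓)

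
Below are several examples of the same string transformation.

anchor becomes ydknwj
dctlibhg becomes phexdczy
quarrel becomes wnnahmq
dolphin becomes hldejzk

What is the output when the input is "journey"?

qnjaufk

Each output is the input with this applied: move the first 2 characters to the end (rotate left by 2), then shift every letter 4 places backward in the alphabet (wrapping around).
Starting from "journey": after the first operation, "urneyjo"; after the second, "qnjaufk".
(Check on "dctlibhg": → "tlibhgdc" → "phexdczy" ✓)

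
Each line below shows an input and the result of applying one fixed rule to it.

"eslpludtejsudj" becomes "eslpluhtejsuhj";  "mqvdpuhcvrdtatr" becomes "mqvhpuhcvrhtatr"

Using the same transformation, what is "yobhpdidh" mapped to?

yobhphihh

The rule is to replace every "d" with "h".
Applying that to "yobhpdidh" gives "yobhphihh".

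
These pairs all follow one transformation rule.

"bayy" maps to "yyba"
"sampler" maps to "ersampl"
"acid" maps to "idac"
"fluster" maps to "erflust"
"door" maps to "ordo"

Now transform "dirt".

The rule is to move the last 2 characters to the front (rotate right by 2).
Applying that to "dirt" gives "rtdi".

rtdi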